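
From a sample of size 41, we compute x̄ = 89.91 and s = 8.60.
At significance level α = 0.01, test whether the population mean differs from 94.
One-sample t-test:
H₀: μ = 94
H₁: μ ≠ 94
df = n - 1 = 40
t = (x̄ - μ₀) / (s/√n) = (89.91 - 94) / (8.60/√41) = -3.045
p-value = 0.0041

Since p-value < α = 0.01, we reject H₀.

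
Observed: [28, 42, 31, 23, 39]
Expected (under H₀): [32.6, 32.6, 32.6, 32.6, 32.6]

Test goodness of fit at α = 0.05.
Chi-square goodness of fit test:
H₀: observed counts match expected distribution
H₁: observed counts differ from expected distribution
df = k - 1 = 4
χ² = Σ(O - E)²/E
   = (28 - 32.6)²/32.6 + (42 - 32.6)²/32.6 + (31 - 32.6)²/32.6 + (23 - 32.6)²/32.6 + (39 - 32.6)²/32.6
   = 0.649 + 2.710 + 0.079 + 2.827 + 1.256
   = 7.52
p-value = 0.1108

Since p-value > α = 0.05, we fail to reject H₀.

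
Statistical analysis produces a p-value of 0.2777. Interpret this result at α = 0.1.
Since p = 0.2777 > α = 0.1, fail to reject H₀.
There is insufficient evidence to reject the null hypothesis; the result is not statistically significant at the 0.1 level.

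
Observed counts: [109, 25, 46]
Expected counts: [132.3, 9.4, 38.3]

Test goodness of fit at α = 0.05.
Chi-square goodness of fit test:
H₀: observed counts match expected distribution
H₁: observed counts differ from expected distribution
df = k - 1 = 2
χ² = Σ(O - E)²/E
   = (109 - 132.3)²/132.3 + (25 - 9.4)²/9.4 + (46 - 38.3)²/38.3
   = 4.103 + 25.889 + 1.548
   = 31.54
p-value < 0.0001

Since p-value < α = 0.05, we reject H₀.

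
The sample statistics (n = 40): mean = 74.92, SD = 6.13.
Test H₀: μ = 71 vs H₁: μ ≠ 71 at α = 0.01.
One-sample t-test:
H₀: μ = 71
H₁: μ ≠ 71
df = n - 1 = 39
t = (x̄ - μ₀) / (s/√n) = (74.92 - 71) / (6.13/√40) = 4.044
p-value = 0.0002

Since p-value < α = 0.01, we reject H₀.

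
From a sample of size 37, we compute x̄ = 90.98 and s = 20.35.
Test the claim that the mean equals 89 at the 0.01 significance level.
One-sample t-test:
H₀: μ = 89
H₁: μ ≠ 89
df = n - 1 = 36
t = (x̄ - μ₀) / (s/√n) = (90.98 - 89) / (20.35/√37) = 0.592
p-value = 0.5577

Since p-value > α = 0.01, we fail to reject H₀.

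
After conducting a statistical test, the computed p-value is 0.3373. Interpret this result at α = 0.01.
Since p = 0.3373 > α = 0.01, fail to reject H₀.
There is insufficient evidence to reject the null hypothesis; the result is not statistically significant at the 0.01 level.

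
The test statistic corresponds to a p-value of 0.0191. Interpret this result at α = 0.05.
Since p = 0.0191 < α = 0.05, reject H₀.
There is sufficient evidence to reject the null hypothesis; the result is statistically significant at the 0.05 level.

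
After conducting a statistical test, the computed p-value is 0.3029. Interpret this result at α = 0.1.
Since p = 0.3029 > α = 0.1, fail to reject H₀.
There is insufficient evidence to reject the null hypothesis; the result is not statistically significant at the 0.1 level.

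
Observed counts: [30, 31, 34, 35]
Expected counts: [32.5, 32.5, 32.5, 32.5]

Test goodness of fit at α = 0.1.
Chi-square goodness of fit test:
H₀: observed counts match expected distribution
H₁: observed counts differ from expected distribution
df = k - 1 = 3
χ² = Σ(O - E)²/E
   = (30 - 32.5)²/32.5 + (31 - 32.5)²/32.5 + (34 - 32.5)²/32.5 + (35 - 32.5)²/32.5
   = 0.192 + 0.069 + 0.069 + 0.192
   = 0.52
p-value = 0.9138

Since p-value > α = 0.1, we fail to reject H₀.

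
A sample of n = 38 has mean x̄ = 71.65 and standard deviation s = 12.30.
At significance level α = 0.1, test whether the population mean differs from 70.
One-sample t-test:
H₀: μ = 70
H₁: μ ≠ 70
df = n - 1 = 37
t = (x̄ - μ₀) / (s/√n) = (71.65 - 70) / (12.30/√38) = 0.827
p-value = 0.4136

Since p-value > α = 0.1, we fail to reject H₀.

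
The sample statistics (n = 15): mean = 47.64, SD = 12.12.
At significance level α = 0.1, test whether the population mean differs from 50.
One-sample t-test:
H₀: μ = 50
H₁: μ ≠ 50
df = n - 1 = 14
t = (x̄ - μ₀) / (s/√n) = (47.64 - 50) / (12.12/√15) = -0.754
p-value = 0.4633

Since p-value > α = 0.1, we fail to reject H₀.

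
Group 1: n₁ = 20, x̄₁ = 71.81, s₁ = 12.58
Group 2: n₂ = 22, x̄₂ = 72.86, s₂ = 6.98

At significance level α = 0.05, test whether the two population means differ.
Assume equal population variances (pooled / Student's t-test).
Student's two-sample t-test (equal variances):
H₀: μ₁ = μ₂
H₁: μ₁ ≠ μ₂
df = n₁ + n₂ - 2 = 40
Pooled variance s_p² = [(n₁-1)s₁² + (n₂-1)s₂²] / (n₁ + n₂ - 2) = [(19)(12.58²) + (21)(6.98²)] / 40 = 100.7500
SE = √(s_p²(1/n₁ + 1/n₂)) = √(100.7500 × (1/20 + 1/22)) = 3.1011
t = (x̄₁ - x̄₂) / SE = (71.81 - 72.86) / 3.1011 = -1.05 / 3.1011 = -0.339
p-value = 0.7367

Since p-value > α = 0.05, we fail to reject H₀.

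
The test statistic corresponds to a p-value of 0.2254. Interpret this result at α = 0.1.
Since p = 0.2254 > α = 0.1, fail to reject H₀.
There is insufficient evidence to reject the null hypothesis; the result is not statistically significant at the 0.1 level.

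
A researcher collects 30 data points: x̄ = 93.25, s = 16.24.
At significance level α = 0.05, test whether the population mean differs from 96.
One-sample t-test:
H₀: μ = 96
H₁: μ ≠ 96
df = n - 1 = 29
t = (x̄ - μ₀) / (s/√n) = (93.25 - 96) / (16.24/√30) = -0.927
p-value = 0.3613

Since p-value > α = 0.05, we fail to reject H₀.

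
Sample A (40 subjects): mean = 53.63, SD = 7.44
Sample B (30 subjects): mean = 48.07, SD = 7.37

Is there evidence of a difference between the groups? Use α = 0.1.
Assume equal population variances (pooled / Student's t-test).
Student's two-sample t-test (equal variances):
H₀: μ₁ = μ₂
H₁: μ₁ ≠ μ₂
df = n₁ + n₂ - 2 = 68
Pooled variance s_p² = [(n₁-1)s₁² + (n₂-1)s₂²] / (n₁ + n₂ - 2) = [(39)(7.44²) + (29)(7.37²)] / 68 = 54.9115
SE = √(s_p²(1/n₁ + 1/n₂)) = √(54.9115 × (1/40 + 1/30)) = 1.7897
t = (x̄₁ - x̄₂) / SE = (53.63 - 48.07) / 1.7897 = 5.56 / 1.7897 = 3.107
p-value = 0.0028

Since p-value < α = 0.1, we reject H₀.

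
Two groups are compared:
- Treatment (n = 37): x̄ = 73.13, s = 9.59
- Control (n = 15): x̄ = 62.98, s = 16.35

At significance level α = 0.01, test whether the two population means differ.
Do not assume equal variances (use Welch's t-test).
Welch's two-sample t-test:
H₀: μ₁ = μ₂
H₁: μ₁ ≠ μ₂
s₁²/n₁ = 9.59²/37 = 2.4856,  s₂²/n₂ = 16.35²/15 = 17.8215
SE = √(s₁²/n₁ + s₂²/n₂) = √(2.4856 + 17.8215) = 4.5063
df (Welch-Satterthwaite) = (s₁²/n₁ + s₂²/n₂)² / [(s₁²/n₁)²/(n₁-1) + (s₂²/n₂)²/(n₂-1)] ≈ 18.04
t = (x̄₁ - x̄₂) / SE = (73.13 - 62.98) / 4.5063 = 10.15 / 4.5063 = 2.252
p-value = 0.0370

Since p-value > α = 0.01, we fail to reject H₀.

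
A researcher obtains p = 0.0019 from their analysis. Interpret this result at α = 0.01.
Since p = 0.0019 < α = 0.01, reject H₀.
There is sufficient evidence to reject the null hypothesis; the result is statistically significant at the 0.01 level.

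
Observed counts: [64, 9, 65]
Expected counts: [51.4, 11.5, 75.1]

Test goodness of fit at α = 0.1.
Chi-square goodness of fit test:
H₀: observed counts match expected distribution
H₁: observed counts differ from expected distribution
df = k - 1 = 2
χ² = Σ(O - E)²/E
   = (64 - 51.4)²/51.4 + (9 - 11.5)²/11.5 + (65 - 75.1)²/75.1
   = 3.089 + 0.543 + 1.358
   = 4.99
p-value = 0.0825

Since p-value < α = 0.1, we reject H₀.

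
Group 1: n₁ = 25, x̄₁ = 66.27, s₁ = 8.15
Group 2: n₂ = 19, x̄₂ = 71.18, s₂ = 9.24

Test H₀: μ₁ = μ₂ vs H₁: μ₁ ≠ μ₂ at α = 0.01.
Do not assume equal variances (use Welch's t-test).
Welch's two-sample t-test:
H₀: μ₁ = μ₂
H₁: μ₁ ≠ μ₂
s₁²/n₁ = 8.15²/25 = 2.6569,  s₂²/n₂ = 9.24²/19 = 4.4936
SE = √(s₁²/n₁ + s₂²/n₂) = √(2.6569 + 4.4936) = 2.6740
df (Welch-Satterthwaite) = (s₁²/n₁ + s₂²/n₂)² / [(s₁²/n₁)²/(n₁-1) + (s₂²/n₂)²/(n₂-1)] ≈ 36.11
t = (x̄₁ - x̄₂) / SE = (66.27 - 71.18) / 2.6740 = -4.91 / 2.6740 = -1.836
p-value = 0.0746

Since p-value > α = 0.01, we fail to reject H₀.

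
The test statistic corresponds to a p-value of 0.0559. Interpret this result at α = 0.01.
Since p = 0.0559 > α = 0.01, fail to reject H₀.
There is insufficient evidence to reject the null hypothesis; the result is not statistically significant at the 0.01 level.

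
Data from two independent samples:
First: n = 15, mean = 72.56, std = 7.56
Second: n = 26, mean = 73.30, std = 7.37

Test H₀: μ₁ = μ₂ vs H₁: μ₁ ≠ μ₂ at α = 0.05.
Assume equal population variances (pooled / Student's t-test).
Student's two-sample t-test (equal variances):
H₀: μ₁ = μ₂
H₁: μ₁ ≠ μ₂
df = n₁ + n₂ - 2 = 39
Pooled variance s_p² = [(n₁-1)s₁² + (n₂-1)s₂²] / (n₁ + n₂ - 2) = [(14)(7.56²) + (25)(7.37²)] / 39 = 55.3352
SE = √(s_p²(1/n₁ + 1/n₂)) = √(55.3352 × (1/15 + 1/26)) = 2.4119
t = (x̄₁ - x̄₂) / SE = (72.56 - 73.30) / 2.4119 = -0.74 / 2.4119 = -0.307
p-value = 0.7606

Since p-value > α = 0.05, we fail to reject H₀.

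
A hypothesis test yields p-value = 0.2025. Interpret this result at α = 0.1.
Since p = 0.2025 > α = 0.1, fail to reject H₀.
There is insufficient evidence to reject the null hypothesis; the result is not statistically significant at the 0.1 level.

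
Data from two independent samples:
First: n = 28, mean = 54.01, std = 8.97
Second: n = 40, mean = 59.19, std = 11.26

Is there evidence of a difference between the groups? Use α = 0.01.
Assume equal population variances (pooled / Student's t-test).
Student's two-sample t-test (equal variances):
H₀: μ₁ = μ₂
H₁: μ₁ ≠ μ₂
df = n₁ + n₂ - 2 = 66
Pooled variance s_p² = [(n₁-1)s₁² + (n₂-1)s₂²] / (n₁ + n₂ - 2) = [(27)(8.97²) + (39)(11.26²)] / 66 = 107.8358
SE = √(s_p²(1/n₁ + 1/n₂)) = √(107.8358 × (1/28 + 1/40)) = 2.5587
t = (x̄₁ - x̄₂) / SE = (54.01 - 59.19) / 2.5587 = -5.18 / 2.5587 = -2.024
p-value = 0.0470

Since p-value > α = 0.01, we fail to reject H₀.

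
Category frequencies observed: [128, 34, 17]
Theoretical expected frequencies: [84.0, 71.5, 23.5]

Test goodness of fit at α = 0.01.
Chi-square goodness of fit test:
H₀: observed counts match expected distribution
H₁: observed counts differ from expected distribution
df = k - 1 = 2
χ² = Σ(O - E)²/E
   = (128 - 84.0)²/84.0 + (34 - 71.5)²/71.5 + (17 - 23.5)²/23.5
   = 23.048 + 19.668 + 1.798
   = 44.51
p-value < 0.0001

Since p-value < α = 0.01, we reject H₀.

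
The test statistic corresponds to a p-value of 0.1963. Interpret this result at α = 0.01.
Since p = 0.1963 > α = 0.01, fail to reject H₀.
There is insufficient evidence to reject the null hypothesis; the result is not statistically significant at the 0.01 level.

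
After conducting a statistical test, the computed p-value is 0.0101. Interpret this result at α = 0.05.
Since p = 0.0101 < α = 0.05, reject H₀.
There is sufficient evidence to reject the null hypothesis; the result is statistically significant at the 0.05 level.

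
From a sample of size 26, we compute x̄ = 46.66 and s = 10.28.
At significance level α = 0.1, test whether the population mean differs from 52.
One-sample t-test:
H₀: μ = 52
H₁: μ ≠ 52
df = n - 1 = 25
t = (x̄ - μ₀) / (s/√n) = (46.66 - 52) / (10.28/√26) = -2.649
p-value = 0.0138

Since p-value < α = 0.1, we reject H₀.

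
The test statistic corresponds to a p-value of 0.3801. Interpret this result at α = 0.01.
Since p = 0.3801 > α = 0.01, fail to reject H₀.
There is insufficient evidence to reject the null hypothesis; the result is not statistically significant at the 0.01 level.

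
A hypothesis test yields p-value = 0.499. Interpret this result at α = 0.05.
Since p = 0.499 > α = 0.05, fail to reject H₀.
There is insufficient evidence to reject the null hypothesis; the result is not statistically significant at the 0.05 level.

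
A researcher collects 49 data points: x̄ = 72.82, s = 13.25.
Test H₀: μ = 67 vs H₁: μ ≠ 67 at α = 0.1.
One-sample t-test:
H₀: μ = 67
H₁: μ ≠ 67
df = n - 1 = 48
t = (x̄ - μ₀) / (s/√n) = (72.82 - 67) / (13.25/√49) = 3.075
p-value = 0.0035

Since p-value < α = 0.1, we reject H₀.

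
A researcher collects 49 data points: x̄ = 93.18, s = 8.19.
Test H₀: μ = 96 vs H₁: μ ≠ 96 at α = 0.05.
One-sample t-test:
H₀: μ = 96
H₁: μ ≠ 96
df = n - 1 = 48
t = (x̄ - μ₀) / (s/√n) = (93.18 - 96) / (8.19/√49) = -2.410
p-value = 0.0198

Since p-value < α = 0.05, we reject H₀.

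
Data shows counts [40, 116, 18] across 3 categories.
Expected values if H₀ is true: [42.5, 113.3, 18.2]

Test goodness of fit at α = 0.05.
Chi-square goodness of fit test:
H₀: observed counts match expected distribution
H₁: observed counts differ from expected distribution
df = k - 1 = 2
χ² = Σ(O - E)²/E
   = (40 - 42.5)²/42.5 + (116 - 113.3)²/113.3 + (18 - 18.2)²/18.2
   = 0.147 + 0.064 + 0.002
   = 0.21
p-value = 0.8987

Since p-value > α = 0.05, we fail to reject H₀.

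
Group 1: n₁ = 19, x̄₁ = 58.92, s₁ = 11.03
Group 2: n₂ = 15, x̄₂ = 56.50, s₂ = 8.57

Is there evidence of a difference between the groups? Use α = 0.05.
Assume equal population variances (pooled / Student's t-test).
Student's two-sample t-test (equal variances):
H₀: μ₁ = μ₂
H₁: μ₁ ≠ μ₂
df = n₁ + n₂ - 2 = 32
Pooled variance s_p² = [(n₁-1)s₁² + (n₂-1)s₂²] / (n₁ + n₂ - 2) = [(18)(11.03²) + (14)(8.57²)] / 32 = 100.5664
SE = √(s_p²(1/n₁ + 1/n₂)) = √(100.5664 × (1/19 + 1/15)) = 3.4637
t = (x̄₁ - x̄₂) / SE = (58.92 - 56.50) / 3.4637 = 2.42 / 3.4637 = 0.699
p-value = 0.4898

Since p-value > α = 0.05, we fail to reject H₀.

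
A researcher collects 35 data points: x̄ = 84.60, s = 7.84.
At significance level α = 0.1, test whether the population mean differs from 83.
One-sample t-test:
H₀: μ = 83
H₁: μ ≠ 83
df = n - 1 = 34
t = (x̄ - μ₀) / (s/√n) = (84.60 - 83) / (7.84/√35) = 1.207
p-value = 0.2356

Since p-value > α = 0.1, we fail to reject H₀.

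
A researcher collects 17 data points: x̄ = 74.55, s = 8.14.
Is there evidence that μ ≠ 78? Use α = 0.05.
One-sample t-test:
H₀: μ = 78
H₁: μ ≠ 78
df = n - 1 = 16
t = (x̄ - μ₀) / (s/√n) = (74.55 - 78) / (8.14/√17) = -1.748
p-value = 0.0997

Since p-value > α = 0.05, we fail to reject H₀.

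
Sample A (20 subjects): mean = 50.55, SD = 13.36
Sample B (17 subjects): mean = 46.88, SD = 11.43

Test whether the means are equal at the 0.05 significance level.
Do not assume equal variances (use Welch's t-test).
Welch's two-sample t-test:
H₀: μ₁ = μ₂
H₁: μ₁ ≠ μ₂
s₁²/n₁ = 13.36²/20 = 8.9245,  s₂²/n₂ = 11.43²/17 = 7.6850
SE = √(s₁²/n₁ + s₂²/n₂) = √(8.9245 + 7.6850) = 4.0755
df (Welch-Satterthwaite) = (s₁²/n₁ + s₂²/n₂)² / [(s₁²/n₁)²/(n₁-1) + (s₂²/n₂)²/(n₂-1)] ≈ 35.00
t = (x̄₁ - x̄₂) / SE = (50.55 - 46.88) / 4.0755 = 3.67 / 4.0755 = 0.901
p-value = 0.3740

Since p-value > α = 0.05, we fail to reject H₀.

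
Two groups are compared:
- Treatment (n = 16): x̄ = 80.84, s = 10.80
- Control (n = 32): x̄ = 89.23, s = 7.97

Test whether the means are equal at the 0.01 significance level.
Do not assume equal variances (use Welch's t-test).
Welch's two-sample t-test:
H₀: μ₁ = μ₂
H₁: μ₁ ≠ μ₂
s₁²/n₁ = 10.80²/16 = 7.2900,  s₂²/n₂ = 7.97²/32 = 1.9850
SE = √(s₁²/n₁ + s₂²/n₂) = √(7.2900 + 1.9850) = 3.0455
df (Welch-Satterthwaite) = (s₁²/n₁ + s₂²/n₂)² / [(s₁²/n₁)²/(n₁-1) + (s₂²/n₂)²/(n₂-1)] ≈ 23.44
t = (x̄₁ - x̄₂) / SE = (80.84 - 89.23) / 3.0455 = -8.39 / 3.0455 = -2.755
p-value = 0.0112

Since p-value > α = 0.01, we fail to reject H₀.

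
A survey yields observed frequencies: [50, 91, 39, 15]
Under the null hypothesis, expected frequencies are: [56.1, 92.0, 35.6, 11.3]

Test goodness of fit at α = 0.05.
Chi-square goodness of fit test:
H₀: observed counts match expected distribution
H₁: observed counts differ from expected distribution
df = k - 1 = 3
χ² = Σ(O - E)²/E
   = (50 - 56.1)²/56.1 + (91 - 92.0)²/92.0 + (39 - 35.6)²/35.6 + (15 - 11.3)²/11.3
   = 0.663 + 0.011 + 0.325 + 1.212
   = 2.21
p-value = 0.5299

Since p-value > α = 0.05, we fail to reject H₀.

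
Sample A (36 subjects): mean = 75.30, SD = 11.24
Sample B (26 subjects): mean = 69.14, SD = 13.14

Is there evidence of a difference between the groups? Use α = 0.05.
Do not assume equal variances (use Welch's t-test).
Welch's two-sample t-test:
H₀: μ₁ = μ₂
H₁: μ₁ ≠ μ₂
s₁²/n₁ = 11.24²/36 = 3.5094,  s₂²/n₂ = 13.14²/26 = 6.6408
SE = √(s₁²/n₁ + s₂²/n₂) = √(3.5094 + 6.6408) = 3.1859
df (Welch-Satterthwaite) = (s₁²/n₁ + s₂²/n₂)² / [(s₁²/n₁)²/(n₁-1) + (s₂²/n₂)²/(n₂-1)] ≈ 48.69
t = (x̄₁ - x̄₂) / SE = (75.30 - 69.14) / 3.1859 = 6.16 / 3.1859 = 1.934
p-value = 0.0590

Since p-value > α = 0.05, we fail to reject H₀.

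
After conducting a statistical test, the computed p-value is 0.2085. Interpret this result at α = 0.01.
Since p = 0.2085 > α = 0.01, fail to reject H₀.
There is insufficient evidence to reject the null hypothesis; the result is not statistically significant at the 0.01 level.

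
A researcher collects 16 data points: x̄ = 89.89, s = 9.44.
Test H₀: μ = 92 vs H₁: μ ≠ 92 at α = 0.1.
One-sample t-test:
H₀: μ = 92
H₁: μ ≠ 92
df = n - 1 = 15
t = (x̄ - μ₀) / (s/√n) = (89.89 - 92) / (9.44/√16) = -0.894
p-value = 0.3854

Since p-value > α = 0.1, we fail to reject H₀.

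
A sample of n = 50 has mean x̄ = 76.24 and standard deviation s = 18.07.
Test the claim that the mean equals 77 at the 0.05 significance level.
One-sample t-test:
H₀: μ = 77
H₁: μ ≠ 77
df = n - 1 = 49
t = (x̄ - μ₀) / (s/√n) = (76.24 - 77) / (18.07/√50) = -0.297
p-value = 0.7674

Since p-value > α = 0.05, we fail to reject H₀.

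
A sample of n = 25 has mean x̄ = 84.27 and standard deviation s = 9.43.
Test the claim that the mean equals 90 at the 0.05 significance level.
One-sample t-test:
H₀: μ = 90
H₁: μ ≠ 90
df = n - 1 = 24
t = (x̄ - μ₀) / (s/√n) = (84.27 - 90) / (9.43/√25) = -3.038
p-value = 0.0057

Since p-value < α = 0.05, we reject H₀.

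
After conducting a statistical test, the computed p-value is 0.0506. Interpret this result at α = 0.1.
Since p = 0.0506 < α = 0.1, reject H₀.
There is sufficient evidence to reject the null hypothesis; the result is statistically significant at the 0.1 level.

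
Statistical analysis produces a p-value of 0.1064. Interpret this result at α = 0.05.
Since p = 0.1064 > α = 0.05, fail to reject H₀.
There is insufficient evidence to reject the null hypothesis; the result is not statistically significant at the 0.05 level.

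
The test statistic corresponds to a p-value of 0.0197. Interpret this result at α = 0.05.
Since p = 0.0197 < α = 0.05, reject H₀.
There is sufficient evidence to reject the null hypothesis; the result is statistically significant at the 0.05 level.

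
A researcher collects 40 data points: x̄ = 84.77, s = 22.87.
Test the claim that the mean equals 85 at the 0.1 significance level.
One-sample t-test:
H₀: μ = 85
H₁: μ ≠ 85
df = n - 1 = 39
t = (x̄ - μ₀) / (s/√n) = (84.77 - 85) / (22.87/√40) = -0.064
p-value = 0.9496

Since p-value > α = 0.1, we fail to reject H₀.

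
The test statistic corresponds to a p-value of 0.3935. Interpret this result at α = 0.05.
Since p = 0.3935 > α = 0.05, fail to reject H₀.
There is insufficient evidence to reject the null hypothesis; the result is not statistically significant at the 0.05 level.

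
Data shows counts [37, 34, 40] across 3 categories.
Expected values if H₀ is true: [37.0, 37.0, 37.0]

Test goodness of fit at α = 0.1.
Chi-square goodness of fit test:
H₀: observed counts match expected distribution
H₁: observed counts differ from expected distribution
df = k - 1 = 2
χ² = Σ(O - E)²/E
   = (37 - 37.0)²/37.0 + (34 - 37.0)²/37.0 + (40 - 37.0)²/37.0
   = 0.000 + 0.243 + 0.243
   = 0.49
p-value = 0.7841

Since p-value > α = 0.1, we fail to reject H₀.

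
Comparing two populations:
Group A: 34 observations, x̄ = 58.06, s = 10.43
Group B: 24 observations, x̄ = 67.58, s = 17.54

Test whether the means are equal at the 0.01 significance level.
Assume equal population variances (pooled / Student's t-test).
Student's two-sample t-test (equal variances):
H₀: μ₁ = μ₂
H₁: μ₁ ≠ μ₂
df = n₁ + n₂ - 2 = 56
Pooled variance s_p² = [(n₁-1)s₁² + (n₂-1)s₂²] / (n₁ + n₂ - 2) = [(33)(10.43²) + (23)(17.54²)] / 56 = 190.4623
SE = √(s_p²(1/n₁ + 1/n₂)) = √(190.4623 × (1/34 + 1/24)) = 3.6794
t = (x̄₁ - x̄₂) / SE = (58.06 - 67.58) / 3.6794 = -9.52 / 3.6794 = -2.587
p-value = 0.0123

Since p-value > α = 0.01, we fail to reject H₀.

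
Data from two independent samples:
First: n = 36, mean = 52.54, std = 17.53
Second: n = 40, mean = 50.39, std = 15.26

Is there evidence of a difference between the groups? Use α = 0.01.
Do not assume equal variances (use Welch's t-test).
Welch's two-sample t-test:
H₀: μ₁ = μ₂
H₁: μ₁ ≠ μ₂
s₁²/n₁ = 17.53²/36 = 8.5361,  s₂²/n₂ = 15.26²/40 = 5.8217
SE = √(s₁²/n₁ + s₂²/n₂) = √(8.5361 + 5.8217) = 3.7892
df (Welch-Satterthwaite) = (s₁²/n₁ + s₂²/n₂)² / [(s₁²/n₁)²/(n₁-1) + (s₂²/n₂)²/(n₂-1)] ≈ 69.86
t = (x̄₁ - x̄₂) / SE = (52.54 - 50.39) / 3.7892 = 2.15 / 3.7892 = 0.567
p-value = 0.5723

Since p-value > α = 0.01, we fail to reject H₀.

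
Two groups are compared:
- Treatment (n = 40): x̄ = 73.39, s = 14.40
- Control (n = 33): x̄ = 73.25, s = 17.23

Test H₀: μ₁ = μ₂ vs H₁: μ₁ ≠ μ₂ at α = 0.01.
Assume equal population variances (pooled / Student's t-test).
Student's two-sample t-test (equal variances):
H₀: μ₁ = μ₂
H₁: μ₁ ≠ μ₂
df = n₁ + n₂ - 2 = 71
Pooled variance s_p² = [(n₁-1)s₁² + (n₂-1)s₂²] / (n₁ + n₂ - 2) = [(39)(14.40²) + (32)(17.23²)] / 71 = 247.7038
SE = √(s_p²(1/n₁ + 1/n₂)) = √(247.7038 × (1/40 + 1/33)) = 3.7012
t = (x̄₁ - x̄₂) / SE = (73.39 - 73.25) / 3.7012 = 0.14 / 3.7012 = 0.038
p-value = 0.9699

Since p-value > α = 0.01, we fail to reject H₀.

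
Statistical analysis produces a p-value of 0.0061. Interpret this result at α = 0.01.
Since p = 0.0061 < α = 0.01, reject H₀.
There is sufficient evidence to reject the null hypothesis; the result is statistically significant at the 0.01 level.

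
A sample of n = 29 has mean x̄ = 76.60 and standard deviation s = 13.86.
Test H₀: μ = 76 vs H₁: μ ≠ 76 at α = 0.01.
One-sample t-test:
H₀: μ = 76
H₁: μ ≠ 76
df = n - 1 = 28
t = (x̄ - μ₀) / (s/√n) = (76.60 - 76) / (13.86/√29) = 0.233
p-value = 0.8174

Since p-value > α = 0.01, we fail to reject H₀.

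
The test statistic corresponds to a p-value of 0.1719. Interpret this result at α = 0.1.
Since p = 0.1719 > α = 0.1, fail to reject H₀.
There is insufficient evidence to reject the null hypothesis; the result is not statistically significant at the 0.1 level.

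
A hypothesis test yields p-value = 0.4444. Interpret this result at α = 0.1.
Since p = 0.4444 > α = 0.1, fail to reject H₀.
There is insufficient evidence to reject the null hypothesis; the result is not statistically significant at the 0.1 level.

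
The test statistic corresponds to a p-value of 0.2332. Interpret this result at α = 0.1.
Since p = 0.2332 > α = 0.1, fail to reject H₀.
There is insufficient evidence to reject the null hypothesis; the result is not statistically significant at the 0.1 level.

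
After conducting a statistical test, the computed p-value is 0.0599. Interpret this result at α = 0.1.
Since p = 0.0599 < α = 0.1, reject H₀.
There is sufficient evidence to reject the null hypothesis; the result is statistically significant at the 0.1 level.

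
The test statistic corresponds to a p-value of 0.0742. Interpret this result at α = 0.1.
Since p = 0.0742 < α = 0.1, reject H₀.
There is sufficient evidence to reject the null hypothesis; the result is statistically significant at the 0.1 level.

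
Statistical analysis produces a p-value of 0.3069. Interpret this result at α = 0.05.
Since p = 0.3069 > α = 0.05, fail to reject H₀.
There is insufficient evidence to reject the null hypothesis; the result is not statistically significant at the 0.05 level.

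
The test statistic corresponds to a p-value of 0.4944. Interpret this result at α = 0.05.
Since p = 0.4944 > α = 0.05, fail to reject H₀.
There is insufficient evidence to reject the null hypothesis; the result is not statistically significant at the 0.05 level.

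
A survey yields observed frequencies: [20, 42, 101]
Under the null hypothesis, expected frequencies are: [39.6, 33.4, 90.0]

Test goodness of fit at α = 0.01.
Chi-square goodness of fit test:
H₀: observed counts match expected distribution
H₁: observed counts differ from expected distribution
df = k - 1 = 2
χ² = Σ(O - E)²/E
   = (20 - 39.6)²/39.6 + (42 - 33.4)²/33.4 + (101 - 90.0)²/90.0
   = 9.701 + 2.214 + 1.344
   = 13.26
p-value = 0.0013

Since p-value < α = 0.01, we reject H₀.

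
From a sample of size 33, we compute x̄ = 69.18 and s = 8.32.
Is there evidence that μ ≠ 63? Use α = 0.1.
One-sample t-test:
H₀: μ = 63
H₁: μ ≠ 63
df = n - 1 = 32
t = (x̄ - μ₀) / (s/√n) = (69.18 - 63) / (8.32/√33) = 4.267
p-value = 0.0002

Since p-value < α = 0.1, we reject H₀.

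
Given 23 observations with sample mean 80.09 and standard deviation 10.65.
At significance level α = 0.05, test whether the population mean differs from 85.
One-sample t-test:
H₀: μ = 85
H₁: μ ≠ 85
df = n - 1 = 22
t = (x̄ - μ₀) / (s/√n) = (80.09 - 85) / (10.65/√23) = -2.211
p-value = 0.0377

Since p-value < α = 0.05, we reject H₀.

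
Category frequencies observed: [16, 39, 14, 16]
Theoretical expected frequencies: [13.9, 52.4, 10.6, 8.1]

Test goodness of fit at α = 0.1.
Chi-square goodness of fit test:
H₀: observed counts match expected distribution
H₁: observed counts differ from expected distribution
df = k - 1 = 3
χ² = Σ(O - E)²/E
   = (16 - 13.9)²/13.9 + (39 - 52.4)²/52.4 + (14 - 10.6)²/10.6 + (16 - 8.1)²/8.1
   = 0.317 + 3.427 + 1.091 + 7.705
   = 12.54
p-value = 0.0057

Since p-value < α = 0.1, we reject H₀.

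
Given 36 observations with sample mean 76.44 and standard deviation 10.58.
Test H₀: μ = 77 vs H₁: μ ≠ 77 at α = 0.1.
One-sample t-test:
H₀: μ = 77
H₁: μ ≠ 77
df = n - 1 = 35
t = (x̄ - μ₀) / (s/√n) = (76.44 - 77) / (10.58/√36) = -0.318
p-value = 0.7527

Since p-value > α = 0.1, we fail to reject H₀.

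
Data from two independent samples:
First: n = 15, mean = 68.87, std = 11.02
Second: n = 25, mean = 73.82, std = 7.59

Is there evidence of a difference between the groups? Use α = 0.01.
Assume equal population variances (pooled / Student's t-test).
Student's two-sample t-test (equal variances):
H₀: μ₁ = μ₂
H₁: μ₁ ≠ μ₂
df = n₁ + n₂ - 2 = 38
Pooled variance s_p² = [(n₁-1)s₁² + (n₂-1)s₂²] / (n₁ + n₂ - 2) = [(14)(11.02²) + (24)(7.59²)] / 38 = 81.1253
SE = √(s_p²(1/n₁ + 1/n₂)) = √(81.1253 × (1/15 + 1/25)) = 2.9417
t = (x̄₁ - x̄₂) / SE = (68.87 - 73.82) / 2.9417 = -4.95 / 2.9417 = -1.683
p-value = 0.1006

Since p-value > α = 0.01, we fail to reject H₀.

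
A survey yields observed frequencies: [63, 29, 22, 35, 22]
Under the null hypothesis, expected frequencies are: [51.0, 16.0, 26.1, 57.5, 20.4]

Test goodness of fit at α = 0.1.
Chi-square goodness of fit test:
H₀: observed counts match expected distribution
H₁: observed counts differ from expected distribution
df = k - 1 = 4
χ² = Σ(O - E)²/E
   = (63 - 51.0)²/51.0 + (29 - 16.0)²/16.0 + (22 - 26.1)²/26.1 + (35 - 57.5)²/57.5 + (22 - 20.4)²/20.4
   = 2.824 + 10.562 + 0.644 + 8.804 + 0.125
   = 22.96
p-value = 0.0001

Since p-value < α = 0.1, we reject H₀.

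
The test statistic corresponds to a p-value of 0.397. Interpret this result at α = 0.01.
Since p = 0.397 > α = 0.01, fail to reject H₀.
There is insufficient evidence to reject the null hypothesis; the result is not statistically significant at the 0.01 level.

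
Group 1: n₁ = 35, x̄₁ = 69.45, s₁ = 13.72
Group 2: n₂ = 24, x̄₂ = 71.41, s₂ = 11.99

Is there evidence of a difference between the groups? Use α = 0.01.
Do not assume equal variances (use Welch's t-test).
Welch's two-sample t-test:
H₀: μ₁ = μ₂
H₁: μ₁ ≠ μ₂
s₁²/n₁ = 13.72²/35 = 5.3782,  s₂²/n₂ = 11.99²/24 = 5.9900
SE = √(s₁²/n₁ + s₂²/n₂) = √(5.3782 + 5.9900) = 3.3717
df (Welch-Satterthwaite) = (s₁²/n₁ + s₂²/n₂)² / [(s₁²/n₁)²/(n₁-1) + (s₂²/n₂)²/(n₂-1)] ≈ 53.61
t = (x̄₁ - x̄₂) / SE = (69.45 - 71.41) / 3.3717 = -1.96 / 3.3717 = -0.581
p-value = 0.5635

Since p-value > α = 0.01, we fail to reject H₀.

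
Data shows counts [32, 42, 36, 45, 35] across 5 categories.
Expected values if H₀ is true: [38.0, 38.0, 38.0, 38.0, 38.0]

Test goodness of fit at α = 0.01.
Chi-square goodness of fit test:
H₀: observed counts match expected distribution
H₁: observed counts differ from expected distribution
df = k - 1 = 4
χ² = Σ(O - E)²/E
   = (32 - 38.0)²/38.0 + (42 - 38.0)²/38.0 + (36 - 38.0)²/38.0 + (45 - 38.0)²/38.0 + (35 - 38.0)²/38.0
   = 0.947 + 0.421 + 0.105 + 1.289 + 0.237
   = 3.00
p-value = 0.5578

Since p-value > α = 0.01, we fail to reject H₀.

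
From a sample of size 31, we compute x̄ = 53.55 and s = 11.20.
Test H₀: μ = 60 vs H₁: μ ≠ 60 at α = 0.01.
One-sample t-test:
H₀: μ = 60
H₁: μ ≠ 60
df = n - 1 = 30
t = (x̄ - μ₀) / (s/√n) = (53.55 - 60) / (11.20/√31) = -3.206
p-value = 0.0032

Since p-value < α = 0.01, we reject H₀.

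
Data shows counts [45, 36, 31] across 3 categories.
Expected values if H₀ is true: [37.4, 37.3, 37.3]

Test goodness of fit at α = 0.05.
Chi-square goodness of fit test:
H₀: observed counts match expected distribution
H₁: observed counts differ from expected distribution
df = k - 1 = 2
χ² = Σ(O - E)²/E
   = (45 - 37.4)²/37.4 + (36 - 37.3)²/37.3 + (31 - 37.3)²/37.3
   = 1.544 + 0.045 + 1.064
   = 2.65
p-value = 0.2653

Since p-value > α = 0.05, we fail to reject H₀.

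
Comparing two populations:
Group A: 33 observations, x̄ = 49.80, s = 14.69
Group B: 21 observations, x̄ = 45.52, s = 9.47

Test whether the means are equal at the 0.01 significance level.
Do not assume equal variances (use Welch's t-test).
Welch's two-sample t-test:
H₀: μ₁ = μ₂
H₁: μ₁ ≠ μ₂
s₁²/n₁ = 14.69²/33 = 6.5393,  s₂²/n₂ = 9.47²/21 = 4.2705
SE = √(s₁²/n₁ + s₂²/n₂) = √(6.5393 + 4.2705) = 3.2878
df (Welch-Satterthwaite) = (s₁²/n₁ + s₂²/n₂)² / [(s₁²/n₁)²/(n₁-1) + (s₂²/n₂)²/(n₂-1)] ≈ 51.98
t = (x̄₁ - x̄₂) / SE = (49.80 - 45.52) / 3.2878 = 4.28 / 3.2878 = 1.302
p-value = 0.1987

Since p-value > α = 0.01, we fail to reject H₀.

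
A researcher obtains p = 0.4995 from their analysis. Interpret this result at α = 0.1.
Since p = 0.4995 > α = 0.1, fail to reject H₀.
There is insufficient evidence to reject the null hypothesis; the result is not statistically significant at the 0.1 level.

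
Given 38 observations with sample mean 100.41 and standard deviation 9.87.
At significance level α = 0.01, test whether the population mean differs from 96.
One-sample t-test:
H₀: μ = 96
H₁: μ ≠ 96
df = n - 1 = 37
t = (x̄ - μ₀) / (s/√n) = (100.41 - 96) / (9.87/√38) = 2.754
p-value = 0.0091

Since p-value < α = 0.01, we reject H₀.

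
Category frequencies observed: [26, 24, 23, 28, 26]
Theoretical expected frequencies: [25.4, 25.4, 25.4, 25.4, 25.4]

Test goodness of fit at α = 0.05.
Chi-square goodness of fit test:
H₀: observed counts match expected distribution
H₁: observed counts differ from expected distribution
df = k - 1 = 4
χ² = Σ(O - E)²/E
   = (26 - 25.4)²/25.4 + (24 - 25.4)²/25.4 + (23 - 25.4)²/25.4 + (28 - 25.4)²/25.4 + (26 - 25.4)²/25.4
   = 0.014 + 0.077 + 0.227 + 0.266 + 0.014
   = 0.60
p-value = 0.9632

Since p-value > α = 0.05, we fail to reject H₀.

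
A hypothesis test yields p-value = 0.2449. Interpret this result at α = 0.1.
Since p = 0.2449 > α = 0.1, fail to reject H₀.
There is insufficient evidence to reject the null hypothesis; the result is not statistically significant at the 0.1 level.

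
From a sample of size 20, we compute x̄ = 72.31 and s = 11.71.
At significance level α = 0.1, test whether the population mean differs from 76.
One-sample t-test:
H₀: μ = 76
H₁: μ ≠ 76
df = n - 1 = 19
t = (x̄ - μ₀) / (s/√n) = (72.31 - 76) / (11.71/√20) = -1.409
p-value = 0.1749

Since p-value > α = 0.1, we fail to reject H₀.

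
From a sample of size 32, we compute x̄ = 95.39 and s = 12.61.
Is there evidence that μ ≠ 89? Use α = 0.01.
One-sample t-test:
H₀: μ = 89
H₁: μ ≠ 89
df = n - 1 = 31
t = (x̄ - μ₀) / (s/√n) = (95.39 - 89) / (12.61/√32) = 2.867
p-value = 0.0074

Since p-value < α = 0.01, we reject H₀.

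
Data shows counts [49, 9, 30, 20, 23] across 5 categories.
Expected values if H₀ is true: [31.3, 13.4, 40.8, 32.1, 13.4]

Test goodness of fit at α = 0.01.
Chi-square goodness of fit test:
H₀: observed counts match expected distribution
H₁: observed counts differ from expected distribution
df = k - 1 = 4
χ² = Σ(O - E)²/E
   = (49 - 31.3)²/31.3 + (9 - 13.4)²/13.4 + (30 - 40.8)²/40.8 + (20 - 32.1)²/32.1 + (23 - 13.4)²/13.4
   = 10.009 + 1.445 + 2.859 + 4.561 + 6.878
   = 25.75
p-value < 0.0001

Since p-value < α = 0.01, we reject H₀.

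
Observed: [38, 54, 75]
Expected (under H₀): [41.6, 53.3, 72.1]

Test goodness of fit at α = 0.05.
Chi-square goodness of fit test:
H₀: observed counts match expected distribution
H₁: observed counts differ from expected distribution
df = k - 1 = 2
χ² = Σ(O - E)²/E
   = (38 - 41.6)²/41.6 + (54 - 53.3)²/53.3 + (75 - 72.1)²/72.1
   = 0.312 + 0.009 + 0.117
   = 0.44
p-value = 0.8036

Since p-value > α = 0.05, we fail to reject H₀.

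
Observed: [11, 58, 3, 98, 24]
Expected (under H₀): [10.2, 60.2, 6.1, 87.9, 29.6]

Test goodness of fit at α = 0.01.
Chi-square goodness of fit test:
H₀: observed counts match expected distribution
H₁: observed counts differ from expected distribution
df = k - 1 = 4
χ² = Σ(O - E)²/E
   = (11 - 10.2)²/10.2 + (58 - 60.2)²/60.2 + (3 - 6.1)²/6.1 + (98 - 87.9)²/87.9 + (24 - 29.6)²/29.6
   = 0.063 + 0.080 + 1.575 + 1.161 + 1.059
   = 3.94
p-value = 0.4144

Since p-value > α = 0.01, we fail to reject H₀.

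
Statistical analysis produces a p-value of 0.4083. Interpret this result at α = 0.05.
Since p = 0.4083 > α = 0.05, fail to reject H₀.
There is insufficient evidence to reject the null hypothesis; the result is not statistically significant at the 0.05 level.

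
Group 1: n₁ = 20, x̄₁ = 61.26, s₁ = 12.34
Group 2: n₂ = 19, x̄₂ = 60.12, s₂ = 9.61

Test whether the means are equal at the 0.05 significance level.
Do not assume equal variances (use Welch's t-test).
Welch's two-sample t-test:
H₀: μ₁ = μ₂
H₁: μ₁ ≠ μ₂
s₁²/n₁ = 12.34²/20 = 7.6138,  s₂²/n₂ = 9.61²/19 = 4.8606
SE = √(s₁²/n₁ + s₂²/n₂) = √(7.6138 + 4.8606) = 3.5319
df (Welch-Satterthwaite) = (s₁²/n₁ + s₂²/n₂)² / [(s₁²/n₁)²/(n₁-1) + (s₂²/n₂)²/(n₂-1)] ≈ 35.66
t = (x̄₁ - x̄₂) / SE = (61.26 - 60.12) / 3.5319 = 1.14 / 3.5319 = 0.323
p-value = 0.7488

Since p-value > α = 0.05, we fail to reject H₀.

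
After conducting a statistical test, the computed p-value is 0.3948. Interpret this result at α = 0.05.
Since p = 0.3948 > α = 0.05, fail to reject H₀.
There is insufficient evidence to reject the null hypothesis; the result is not statistically significant at the 0.05 level.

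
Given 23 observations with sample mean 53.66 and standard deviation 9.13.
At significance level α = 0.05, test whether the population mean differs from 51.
One-sample t-test:
H₀: μ = 51
H₁: μ ≠ 51
df = n - 1 = 22
t = (x̄ - μ₀) / (s/√n) = (53.66 - 51) / (9.13/√23) = 1.397
p-value = 0.1763

Since p-value > α = 0.05, we fail to reject H₀.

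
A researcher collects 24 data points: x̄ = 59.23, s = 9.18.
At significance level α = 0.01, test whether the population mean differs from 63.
One-sample t-test:
H₀: μ = 63
H₁: μ ≠ 63
df = n - 1 = 23
t = (x̄ - μ₀) / (s/√n) = (59.23 - 63) / (9.18/√24) = -2.012
p-value = 0.0561

Since p-value > α = 0.01, we fail to reject H₀.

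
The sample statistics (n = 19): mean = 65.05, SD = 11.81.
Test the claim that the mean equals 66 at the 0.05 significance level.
One-sample t-test:
H₀: μ = 66
H₁: μ ≠ 66
df = n - 1 = 18
t = (x̄ - μ₀) / (s/√n) = (65.05 - 66) / (11.81/√19) = -0.351
p-value = 0.7299

Since p-value > α = 0.05, we fail to reject H₀.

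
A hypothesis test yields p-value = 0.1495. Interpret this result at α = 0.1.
Since p = 0.1495 > α = 0.1, fail to reject H₀.
There is insufficient evidence to reject the null hypothesis; the result is not statistically significant at the 0.1 level.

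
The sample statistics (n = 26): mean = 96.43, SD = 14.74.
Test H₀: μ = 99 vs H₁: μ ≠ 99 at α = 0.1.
One-sample t-test:
H₀: μ = 99
H₁: μ ≠ 99
df = n - 1 = 25
t = (x̄ - μ₀) / (s/√n) = (96.43 - 99) / (14.74/√26) = -0.889
p-value = 0.3825

Since p-value > α = 0.1, we fail to reject H₀.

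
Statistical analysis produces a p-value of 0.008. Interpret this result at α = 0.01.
Since p = 0.008 < α = 0.01, reject H₀.
There is sufficient evidence to reject the null hypothesis; the result is statistically significant at the 0.01 level.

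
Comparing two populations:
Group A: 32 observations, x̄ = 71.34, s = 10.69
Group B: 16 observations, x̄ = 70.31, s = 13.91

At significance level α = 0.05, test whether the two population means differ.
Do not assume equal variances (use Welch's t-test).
Welch's two-sample t-test:
H₀: μ₁ = μ₂
H₁: μ₁ ≠ μ₂
s₁²/n₁ = 10.69²/32 = 3.5711,  s₂²/n₂ = 13.91²/16 = 12.0930
SE = √(s₁²/n₁ + s₂²/n₂) = √(3.5711 + 12.0930) = 3.9578
df (Welch-Satterthwaite) = (s₁²/n₁ + s₂²/n₂)² / [(s₁²/n₁)²/(n₁-1) + (s₂²/n₂)²/(n₂-1)] ≈ 24.15
t = (x̄₁ - x̄₂) / SE = (71.34 - 70.31) / 3.9578 = 1.03 / 3.9578 = 0.260
p-value = 0.7969

Since p-value > α = 0.05, we fail to reject H₀.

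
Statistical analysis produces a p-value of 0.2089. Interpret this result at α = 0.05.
Since p = 0.2089 > α = 0.05, fail to reject H₀.
There is insufficient evidence to reject the null hypothesis; the result is not statistically significant at the 0.05 level.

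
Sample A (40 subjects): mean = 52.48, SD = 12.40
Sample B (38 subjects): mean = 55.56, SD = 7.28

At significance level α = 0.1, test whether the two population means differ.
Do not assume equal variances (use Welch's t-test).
Welch's two-sample t-test:
H₀: μ₁ = μ₂
H₁: μ₁ ≠ μ₂
s₁²/n₁ = 12.40²/40 = 3.8440,  s₂²/n₂ = 7.28²/38 = 1.3947
SE = √(s₁²/n₁ + s₂²/n₂) = √(3.8440 + 1.3947) = 2.2888
df (Welch-Satterthwaite) = (s₁²/n₁ + s₂²/n₂)² / [(s₁²/n₁)²/(n₁-1) + (s₂²/n₂)²/(n₂-1)] ≈ 63.61
t = (x̄₁ - x̄₂) / SE = (52.48 - 55.56) / 2.2888 = -3.08 / 2.2888 = -1.346
p-value = 0.1832

Since p-value > α = 0.1, we fail to reject H₀.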